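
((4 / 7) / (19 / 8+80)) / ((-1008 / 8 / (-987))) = 752 / 13839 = 0.05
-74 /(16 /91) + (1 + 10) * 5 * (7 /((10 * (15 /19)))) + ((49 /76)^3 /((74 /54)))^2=-1472315938993700969 /3957093033308160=-372.07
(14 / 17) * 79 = 1106 / 17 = 65.06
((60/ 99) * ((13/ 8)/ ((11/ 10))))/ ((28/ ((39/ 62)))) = 4225/ 210056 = 0.02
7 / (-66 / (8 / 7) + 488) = 28 / 1721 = 0.02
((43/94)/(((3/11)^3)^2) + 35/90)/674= 19050943/11546631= 1.65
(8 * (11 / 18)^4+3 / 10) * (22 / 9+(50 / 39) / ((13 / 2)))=186611992 / 49896405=3.74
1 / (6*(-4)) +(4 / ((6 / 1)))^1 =5 / 8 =0.62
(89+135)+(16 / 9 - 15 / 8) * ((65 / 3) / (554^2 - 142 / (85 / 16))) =1262125051117 / 5634487008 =224.00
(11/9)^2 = 121/81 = 1.49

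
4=4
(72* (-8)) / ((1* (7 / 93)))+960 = -46848 / 7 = -6692.57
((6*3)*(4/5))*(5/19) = 72/19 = 3.79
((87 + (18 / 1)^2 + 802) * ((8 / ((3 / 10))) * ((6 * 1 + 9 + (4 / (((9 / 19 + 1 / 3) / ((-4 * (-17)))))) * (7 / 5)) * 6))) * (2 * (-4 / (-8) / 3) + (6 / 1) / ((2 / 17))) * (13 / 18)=241715810336 / 69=3503127686.03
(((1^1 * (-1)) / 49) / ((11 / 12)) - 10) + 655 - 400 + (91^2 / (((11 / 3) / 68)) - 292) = 82751531 / 539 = 153527.89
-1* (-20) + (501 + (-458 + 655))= 718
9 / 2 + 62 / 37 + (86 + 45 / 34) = 58811 / 629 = 93.50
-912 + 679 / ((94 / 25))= -68753 / 94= -731.41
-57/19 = -3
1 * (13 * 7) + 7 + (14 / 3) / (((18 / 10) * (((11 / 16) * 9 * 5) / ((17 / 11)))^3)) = 85430887880422 / 871740879075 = 98.00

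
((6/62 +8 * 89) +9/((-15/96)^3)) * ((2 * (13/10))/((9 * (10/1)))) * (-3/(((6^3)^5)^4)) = 0.00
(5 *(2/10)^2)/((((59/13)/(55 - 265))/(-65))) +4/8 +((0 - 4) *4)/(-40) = 355431/590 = 602.43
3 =3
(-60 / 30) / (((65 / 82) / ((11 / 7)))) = -1804 / 455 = -3.96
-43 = -43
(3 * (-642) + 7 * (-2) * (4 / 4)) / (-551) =1940 / 551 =3.52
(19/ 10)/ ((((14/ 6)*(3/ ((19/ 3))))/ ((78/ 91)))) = 361/ 245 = 1.47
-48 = -48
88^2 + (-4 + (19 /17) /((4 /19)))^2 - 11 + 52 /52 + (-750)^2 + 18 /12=2636776873 /4624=570237.21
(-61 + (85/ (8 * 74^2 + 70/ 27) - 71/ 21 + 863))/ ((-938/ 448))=-381.43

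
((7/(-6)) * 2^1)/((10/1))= -7/30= -0.23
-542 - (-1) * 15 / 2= -1069 / 2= -534.50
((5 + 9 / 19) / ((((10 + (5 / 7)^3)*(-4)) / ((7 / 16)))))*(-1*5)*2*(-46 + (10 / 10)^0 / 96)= -137805395 / 5187456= -26.57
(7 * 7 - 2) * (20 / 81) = 940 / 81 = 11.60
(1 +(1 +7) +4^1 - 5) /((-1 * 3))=-8 /3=-2.67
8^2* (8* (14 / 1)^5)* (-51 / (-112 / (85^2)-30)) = 50732722790400 / 108431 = 467880244.49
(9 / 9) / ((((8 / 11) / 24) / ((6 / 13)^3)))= 7128 / 2197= 3.24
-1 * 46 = -46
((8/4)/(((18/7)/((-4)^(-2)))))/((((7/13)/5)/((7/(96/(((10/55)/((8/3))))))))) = 455/202752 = 0.00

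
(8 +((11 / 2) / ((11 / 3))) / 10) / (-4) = -163 / 80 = -2.04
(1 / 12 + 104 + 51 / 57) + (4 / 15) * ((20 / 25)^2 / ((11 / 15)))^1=6596717 / 62700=105.21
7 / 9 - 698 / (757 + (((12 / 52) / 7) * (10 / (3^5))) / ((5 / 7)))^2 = 4440870001765 / 5718645694161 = 0.78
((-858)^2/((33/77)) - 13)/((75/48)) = 27483248/25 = 1099329.92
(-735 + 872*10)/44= 7985/44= 181.48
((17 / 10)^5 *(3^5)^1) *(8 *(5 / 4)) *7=2415176757 / 10000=241517.68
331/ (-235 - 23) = -331/ 258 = -1.28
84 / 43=1.95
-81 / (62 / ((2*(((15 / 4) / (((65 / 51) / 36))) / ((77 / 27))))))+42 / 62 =-2990478 / 31031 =-96.37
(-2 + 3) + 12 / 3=5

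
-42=-42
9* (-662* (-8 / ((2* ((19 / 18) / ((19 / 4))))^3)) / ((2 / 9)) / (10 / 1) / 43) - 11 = 19507379 / 3440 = 5670.75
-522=-522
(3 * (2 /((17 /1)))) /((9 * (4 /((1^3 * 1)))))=0.01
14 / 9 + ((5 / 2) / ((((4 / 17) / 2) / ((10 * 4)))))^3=5527125014 / 9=614125001.56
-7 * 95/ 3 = -665/ 3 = -221.67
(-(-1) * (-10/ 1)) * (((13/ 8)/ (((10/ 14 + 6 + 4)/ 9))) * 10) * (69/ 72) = -2093/ 16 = -130.81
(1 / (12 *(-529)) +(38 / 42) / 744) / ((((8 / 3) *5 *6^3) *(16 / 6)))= 8749 / 63475937280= 0.00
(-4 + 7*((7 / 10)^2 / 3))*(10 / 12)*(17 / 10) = -14569 / 3600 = -4.05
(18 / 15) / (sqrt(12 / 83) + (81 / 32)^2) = 1115265024 / 5933824885 - 4194304 * sqrt(249) / 5933824885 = 0.18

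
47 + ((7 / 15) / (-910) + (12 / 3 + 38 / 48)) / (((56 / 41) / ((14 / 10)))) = 5398737 / 104000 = 51.91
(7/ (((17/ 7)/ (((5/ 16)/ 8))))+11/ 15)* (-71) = -1960381/ 32640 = -60.06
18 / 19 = 0.95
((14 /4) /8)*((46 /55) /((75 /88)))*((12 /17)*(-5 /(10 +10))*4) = -644 /2125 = -0.30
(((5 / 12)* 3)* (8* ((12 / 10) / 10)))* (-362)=-2172 / 5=-434.40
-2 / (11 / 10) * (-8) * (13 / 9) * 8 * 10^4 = 166400000 / 99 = 1680808.08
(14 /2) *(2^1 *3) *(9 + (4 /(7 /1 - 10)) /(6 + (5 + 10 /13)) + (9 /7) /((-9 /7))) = 50680 /153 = 331.24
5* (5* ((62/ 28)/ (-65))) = -155/ 182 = -0.85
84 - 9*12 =-24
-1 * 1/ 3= -1/ 3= -0.33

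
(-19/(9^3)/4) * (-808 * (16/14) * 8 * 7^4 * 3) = 84251776/243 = 346715.13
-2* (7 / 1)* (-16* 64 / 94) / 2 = 3584 / 47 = 76.26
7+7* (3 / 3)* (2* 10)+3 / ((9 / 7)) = 448 / 3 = 149.33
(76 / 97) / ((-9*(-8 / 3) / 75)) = 475 / 194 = 2.45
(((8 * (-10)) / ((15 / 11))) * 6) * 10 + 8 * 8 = -3456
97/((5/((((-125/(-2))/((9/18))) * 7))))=16975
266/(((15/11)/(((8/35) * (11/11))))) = 3344/75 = 44.59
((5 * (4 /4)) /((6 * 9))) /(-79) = -5 /4266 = -0.00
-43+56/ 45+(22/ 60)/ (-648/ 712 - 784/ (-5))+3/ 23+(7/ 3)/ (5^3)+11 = -109867173089/ 3589949250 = -30.60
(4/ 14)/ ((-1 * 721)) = -2/ 5047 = -0.00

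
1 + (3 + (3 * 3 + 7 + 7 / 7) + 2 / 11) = 233 / 11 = 21.18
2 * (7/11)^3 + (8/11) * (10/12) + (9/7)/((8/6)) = 233195/111804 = 2.09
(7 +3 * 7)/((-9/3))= -28/3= -9.33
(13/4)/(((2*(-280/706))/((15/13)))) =-1059/224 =-4.73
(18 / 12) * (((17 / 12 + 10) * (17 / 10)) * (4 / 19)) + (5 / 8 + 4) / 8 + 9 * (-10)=-506421 / 6080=-83.29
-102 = -102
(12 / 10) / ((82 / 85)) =1.24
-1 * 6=-6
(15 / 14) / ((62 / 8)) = 30 / 217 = 0.14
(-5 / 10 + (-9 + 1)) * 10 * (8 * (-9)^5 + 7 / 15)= 40153280.33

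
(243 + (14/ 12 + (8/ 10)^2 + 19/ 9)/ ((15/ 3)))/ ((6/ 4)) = 548513/ 3375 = 162.52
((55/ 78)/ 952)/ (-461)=-55/ 34232016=-0.00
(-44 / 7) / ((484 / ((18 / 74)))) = -9 / 2849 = -0.00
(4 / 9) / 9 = 4 / 81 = 0.05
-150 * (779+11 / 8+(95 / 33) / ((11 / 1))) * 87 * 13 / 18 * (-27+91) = -170929462600 / 363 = -470880062.26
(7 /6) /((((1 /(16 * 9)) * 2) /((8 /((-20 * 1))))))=-168 /5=-33.60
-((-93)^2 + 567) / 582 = -1536 / 97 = -15.84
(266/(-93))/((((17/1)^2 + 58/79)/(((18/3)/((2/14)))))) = -294196/709559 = -0.41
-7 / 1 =-7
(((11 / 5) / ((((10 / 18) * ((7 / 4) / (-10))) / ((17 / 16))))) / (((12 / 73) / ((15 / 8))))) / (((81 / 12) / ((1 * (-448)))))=54604 / 3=18201.33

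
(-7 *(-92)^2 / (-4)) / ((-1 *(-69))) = 644 / 3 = 214.67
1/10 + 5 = 5.10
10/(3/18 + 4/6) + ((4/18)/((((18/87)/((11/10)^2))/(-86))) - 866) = -1303787/1350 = -965.77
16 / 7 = 2.29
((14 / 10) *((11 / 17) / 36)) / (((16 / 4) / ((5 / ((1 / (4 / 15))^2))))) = 77 / 34425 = 0.00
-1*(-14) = 14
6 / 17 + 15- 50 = -589 / 17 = -34.65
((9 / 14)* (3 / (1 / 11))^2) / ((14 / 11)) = 107811 / 196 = 550.06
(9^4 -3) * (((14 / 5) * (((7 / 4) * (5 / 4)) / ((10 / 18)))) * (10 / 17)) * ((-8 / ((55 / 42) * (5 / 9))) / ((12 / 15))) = -546602742 / 935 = -584601.86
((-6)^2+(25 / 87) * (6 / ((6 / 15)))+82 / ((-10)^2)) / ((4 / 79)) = 4711481 / 5800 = 812.32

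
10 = 10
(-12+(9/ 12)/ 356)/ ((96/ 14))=-39865/ 22784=-1.75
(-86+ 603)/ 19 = 517/ 19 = 27.21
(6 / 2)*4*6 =72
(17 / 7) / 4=17 / 28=0.61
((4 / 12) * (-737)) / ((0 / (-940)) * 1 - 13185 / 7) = 5159 / 39555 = 0.13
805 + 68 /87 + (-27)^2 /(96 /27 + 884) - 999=-133707473 /694956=-192.40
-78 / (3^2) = -26 / 3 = -8.67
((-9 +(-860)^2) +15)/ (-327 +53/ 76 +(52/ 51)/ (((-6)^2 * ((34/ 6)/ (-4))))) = -146202355656/ 64506151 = -2266.49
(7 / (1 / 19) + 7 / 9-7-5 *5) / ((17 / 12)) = 3664 / 51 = 71.84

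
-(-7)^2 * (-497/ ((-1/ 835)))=-20334755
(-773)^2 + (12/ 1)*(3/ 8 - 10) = 1194827/ 2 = 597413.50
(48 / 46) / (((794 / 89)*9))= 356 / 27393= 0.01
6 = 6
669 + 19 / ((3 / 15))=764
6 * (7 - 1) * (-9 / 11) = -324 / 11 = -29.45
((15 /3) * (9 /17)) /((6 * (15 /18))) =9 /17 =0.53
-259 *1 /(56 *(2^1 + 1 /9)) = -2.19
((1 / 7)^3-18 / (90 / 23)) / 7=-7884 / 12005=-0.66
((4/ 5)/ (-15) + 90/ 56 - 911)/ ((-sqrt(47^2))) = 1909837/ 98700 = 19.35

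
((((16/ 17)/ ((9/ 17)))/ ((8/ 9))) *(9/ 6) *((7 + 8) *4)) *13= 2340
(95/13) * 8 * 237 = 180120/13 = 13855.38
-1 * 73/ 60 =-73/ 60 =-1.22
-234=-234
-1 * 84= -84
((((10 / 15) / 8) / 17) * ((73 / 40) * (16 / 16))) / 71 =73 / 579360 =0.00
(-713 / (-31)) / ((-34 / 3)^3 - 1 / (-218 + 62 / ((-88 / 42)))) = -3382587 / 214088294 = -0.02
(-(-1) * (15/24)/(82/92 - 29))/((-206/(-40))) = -575/133179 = -0.00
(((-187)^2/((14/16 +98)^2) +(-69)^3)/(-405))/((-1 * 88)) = -205539601613/22299270840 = -9.22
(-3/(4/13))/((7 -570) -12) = 39/2300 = 0.02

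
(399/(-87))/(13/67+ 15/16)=-142576/35177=-4.05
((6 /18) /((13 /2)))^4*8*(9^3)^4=446308403328 /28561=15626497.79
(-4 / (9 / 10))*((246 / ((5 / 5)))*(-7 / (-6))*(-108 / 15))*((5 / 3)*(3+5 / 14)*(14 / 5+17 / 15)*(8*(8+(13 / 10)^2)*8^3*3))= 601666994176 / 25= 24066679767.04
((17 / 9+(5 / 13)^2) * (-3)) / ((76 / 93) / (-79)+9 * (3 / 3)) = -7587002 / 11161943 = -0.68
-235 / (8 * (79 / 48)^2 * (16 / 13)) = -54990 / 6241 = -8.81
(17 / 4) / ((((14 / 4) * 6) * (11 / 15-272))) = -0.00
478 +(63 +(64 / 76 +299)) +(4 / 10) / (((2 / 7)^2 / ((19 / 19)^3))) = 160691 / 190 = 845.74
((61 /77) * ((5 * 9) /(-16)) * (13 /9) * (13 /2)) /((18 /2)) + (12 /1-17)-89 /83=-15454939 /1840608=-8.40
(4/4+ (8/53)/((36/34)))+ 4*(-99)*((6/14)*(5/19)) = -43.52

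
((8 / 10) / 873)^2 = 16 / 19053225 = 0.00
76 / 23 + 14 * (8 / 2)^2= 5228 / 23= 227.30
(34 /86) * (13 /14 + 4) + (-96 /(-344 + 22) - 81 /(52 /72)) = -19783077 /179998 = -109.91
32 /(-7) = -32 /7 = -4.57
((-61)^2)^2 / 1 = 13845841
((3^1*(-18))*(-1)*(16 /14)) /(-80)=-27 /35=-0.77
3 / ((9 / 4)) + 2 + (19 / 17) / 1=227 / 51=4.45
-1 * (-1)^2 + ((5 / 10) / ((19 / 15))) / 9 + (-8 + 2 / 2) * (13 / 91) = -223 / 114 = -1.96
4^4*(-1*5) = -1280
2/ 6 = 1/ 3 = 0.33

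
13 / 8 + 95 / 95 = 21 / 8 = 2.62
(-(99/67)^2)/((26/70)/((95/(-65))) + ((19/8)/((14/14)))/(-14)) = 3862320/749663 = 5.15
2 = 2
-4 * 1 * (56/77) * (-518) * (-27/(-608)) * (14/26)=97902/2717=36.03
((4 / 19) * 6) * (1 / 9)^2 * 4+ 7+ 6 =6701 / 513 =13.06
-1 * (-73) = 73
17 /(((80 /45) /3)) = 459 /16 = 28.69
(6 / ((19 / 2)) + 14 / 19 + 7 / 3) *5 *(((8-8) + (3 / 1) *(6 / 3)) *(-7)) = -14770 / 19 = -777.37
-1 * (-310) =310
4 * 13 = 52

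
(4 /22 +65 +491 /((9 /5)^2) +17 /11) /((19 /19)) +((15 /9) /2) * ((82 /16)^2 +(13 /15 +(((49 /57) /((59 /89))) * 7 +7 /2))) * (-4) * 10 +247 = -13717797649 /15980976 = -858.38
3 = 3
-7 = -7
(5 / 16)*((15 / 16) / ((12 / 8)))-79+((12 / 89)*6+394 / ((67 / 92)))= 353405907 / 763264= 463.02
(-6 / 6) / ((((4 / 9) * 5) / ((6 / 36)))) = -3 / 40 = -0.08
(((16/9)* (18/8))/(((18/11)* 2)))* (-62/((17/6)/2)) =-53.49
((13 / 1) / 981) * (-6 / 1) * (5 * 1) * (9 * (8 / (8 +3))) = -3120 / 1199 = -2.60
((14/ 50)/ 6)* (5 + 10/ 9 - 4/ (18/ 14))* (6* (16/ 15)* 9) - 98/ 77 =9338/ 1375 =6.79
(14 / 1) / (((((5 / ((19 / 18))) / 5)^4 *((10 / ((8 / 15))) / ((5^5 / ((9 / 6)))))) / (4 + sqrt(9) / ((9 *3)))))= 4219142375 / 531441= 7939.06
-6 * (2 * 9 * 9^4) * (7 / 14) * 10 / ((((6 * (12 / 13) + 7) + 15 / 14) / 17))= -10961856360 / 2477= -4425456.75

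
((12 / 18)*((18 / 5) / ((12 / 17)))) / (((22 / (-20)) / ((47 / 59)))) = -1598 / 649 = -2.46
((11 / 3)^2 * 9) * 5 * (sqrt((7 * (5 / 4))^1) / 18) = 605 * sqrt(35) / 36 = 99.42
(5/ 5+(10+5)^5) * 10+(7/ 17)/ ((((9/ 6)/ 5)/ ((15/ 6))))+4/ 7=2710973749/ 357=7593764.00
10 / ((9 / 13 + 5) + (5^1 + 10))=130 / 269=0.48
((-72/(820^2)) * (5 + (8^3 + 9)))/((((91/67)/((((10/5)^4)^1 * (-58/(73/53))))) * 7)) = 3.99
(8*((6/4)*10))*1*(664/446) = 39840/223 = 178.65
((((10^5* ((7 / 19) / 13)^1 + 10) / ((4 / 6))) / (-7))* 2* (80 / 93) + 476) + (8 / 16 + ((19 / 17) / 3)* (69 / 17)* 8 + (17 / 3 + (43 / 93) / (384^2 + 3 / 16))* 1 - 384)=-205727735181410647 / 219274820353134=-938.22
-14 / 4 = -7 / 2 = -3.50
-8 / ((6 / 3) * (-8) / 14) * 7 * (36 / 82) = 21.51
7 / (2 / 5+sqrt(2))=-35 / 23+175*sqrt(2) / 46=3.86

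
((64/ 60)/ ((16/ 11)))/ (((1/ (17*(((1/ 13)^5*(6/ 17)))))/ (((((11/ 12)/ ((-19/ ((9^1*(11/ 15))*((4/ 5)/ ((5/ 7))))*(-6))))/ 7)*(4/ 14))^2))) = 322102/ 4617985694765625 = 0.00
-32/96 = -0.33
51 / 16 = 3.19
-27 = -27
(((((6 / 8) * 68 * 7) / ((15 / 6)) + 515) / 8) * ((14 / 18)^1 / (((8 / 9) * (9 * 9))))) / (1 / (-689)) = -15862847 / 25920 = -611.99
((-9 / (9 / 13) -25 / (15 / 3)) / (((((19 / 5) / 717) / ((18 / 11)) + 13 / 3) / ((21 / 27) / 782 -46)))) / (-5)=-4178201346 / 109417049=-38.19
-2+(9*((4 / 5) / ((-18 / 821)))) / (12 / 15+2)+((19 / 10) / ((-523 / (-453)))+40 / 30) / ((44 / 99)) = -16486639 / 146440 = -112.58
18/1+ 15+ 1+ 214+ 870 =1118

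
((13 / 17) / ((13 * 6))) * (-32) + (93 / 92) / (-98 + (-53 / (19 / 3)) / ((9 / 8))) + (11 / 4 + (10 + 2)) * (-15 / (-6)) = 128839763 / 3524865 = 36.55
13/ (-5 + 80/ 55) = -11/ 3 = -3.67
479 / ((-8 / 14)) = -3353 / 4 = -838.25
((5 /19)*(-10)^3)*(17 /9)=-85000 /171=-497.08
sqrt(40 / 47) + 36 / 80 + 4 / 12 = 47 / 60 + 2 * sqrt(470) / 47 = 1.71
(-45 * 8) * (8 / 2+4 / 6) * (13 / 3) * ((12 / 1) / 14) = -6240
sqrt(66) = 8.12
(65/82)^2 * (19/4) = 80275/26896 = 2.98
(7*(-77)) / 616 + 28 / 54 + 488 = 105331 / 216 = 487.64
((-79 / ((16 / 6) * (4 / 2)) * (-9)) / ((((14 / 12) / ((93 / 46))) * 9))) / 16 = 66123 / 41216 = 1.60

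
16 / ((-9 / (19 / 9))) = -304 / 81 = -3.75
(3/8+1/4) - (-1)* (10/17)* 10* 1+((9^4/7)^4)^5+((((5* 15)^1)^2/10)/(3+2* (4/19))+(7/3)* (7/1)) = 115878875080259183758919402091860207196175633756457235975910471652831497439143351/423218180442534053304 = 273804104916030647358189300000000000000000000000000000000000.00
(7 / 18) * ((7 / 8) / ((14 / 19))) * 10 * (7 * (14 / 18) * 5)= 162925 / 1296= 125.71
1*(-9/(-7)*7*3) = 27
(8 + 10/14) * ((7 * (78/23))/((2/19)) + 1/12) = 3798287/1932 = 1965.99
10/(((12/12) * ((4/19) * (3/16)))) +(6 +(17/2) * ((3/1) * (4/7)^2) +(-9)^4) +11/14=2007857/294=6829.45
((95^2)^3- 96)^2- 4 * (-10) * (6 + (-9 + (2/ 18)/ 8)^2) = 350153336713931559297345533/ 648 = 540360087521499319903311.00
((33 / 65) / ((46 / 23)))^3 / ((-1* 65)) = -35937 / 142805000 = -0.00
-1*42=-42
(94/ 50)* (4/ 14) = 94/ 175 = 0.54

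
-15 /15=-1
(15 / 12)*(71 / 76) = 355 / 304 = 1.17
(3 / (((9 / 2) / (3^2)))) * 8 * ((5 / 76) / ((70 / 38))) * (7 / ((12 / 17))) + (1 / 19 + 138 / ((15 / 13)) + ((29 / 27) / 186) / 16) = 1043132419 / 7633440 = 136.65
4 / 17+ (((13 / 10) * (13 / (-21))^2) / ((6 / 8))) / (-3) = 4682 / 337365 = 0.01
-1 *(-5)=5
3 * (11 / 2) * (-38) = -627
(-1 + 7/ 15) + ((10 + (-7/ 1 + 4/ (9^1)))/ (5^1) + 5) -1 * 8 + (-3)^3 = -1343/ 45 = -29.84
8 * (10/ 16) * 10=50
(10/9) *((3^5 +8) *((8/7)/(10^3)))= 502/1575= 0.32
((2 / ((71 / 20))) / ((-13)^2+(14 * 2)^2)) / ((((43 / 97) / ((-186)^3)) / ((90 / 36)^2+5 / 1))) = -280881464400 / 2909509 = -96539.13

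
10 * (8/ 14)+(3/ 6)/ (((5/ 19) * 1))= 533/ 70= 7.61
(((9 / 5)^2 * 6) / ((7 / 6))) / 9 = 324 / 175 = 1.85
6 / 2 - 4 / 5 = 11 / 5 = 2.20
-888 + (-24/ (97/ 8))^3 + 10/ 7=-5713593854/ 6388711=-894.33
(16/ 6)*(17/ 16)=17/ 6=2.83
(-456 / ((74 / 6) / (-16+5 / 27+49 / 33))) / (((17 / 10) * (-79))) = -6469120 / 1639803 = -3.95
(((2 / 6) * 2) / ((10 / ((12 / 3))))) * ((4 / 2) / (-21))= -8 / 315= -0.03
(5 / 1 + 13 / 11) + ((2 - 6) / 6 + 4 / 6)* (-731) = 68 / 11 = 6.18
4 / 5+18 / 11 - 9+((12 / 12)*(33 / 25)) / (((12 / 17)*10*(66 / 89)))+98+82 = 11463443 / 66000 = 173.69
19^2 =361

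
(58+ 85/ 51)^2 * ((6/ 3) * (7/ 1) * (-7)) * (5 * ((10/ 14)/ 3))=-11214350/ 27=-415346.30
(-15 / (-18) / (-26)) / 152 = -5 / 23712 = -0.00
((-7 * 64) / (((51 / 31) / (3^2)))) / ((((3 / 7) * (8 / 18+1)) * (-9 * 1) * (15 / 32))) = 3110912 / 3315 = 938.43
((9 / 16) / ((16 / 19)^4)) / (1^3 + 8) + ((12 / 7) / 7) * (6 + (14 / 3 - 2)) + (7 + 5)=732000321 / 51380224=14.25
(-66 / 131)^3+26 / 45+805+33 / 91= 7418255881546 / 9205932645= 805.81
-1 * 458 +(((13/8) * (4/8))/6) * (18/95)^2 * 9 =-33064441/72200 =-457.96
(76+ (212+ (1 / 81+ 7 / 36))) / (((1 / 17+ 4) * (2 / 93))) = 49210733 / 14904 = 3301.85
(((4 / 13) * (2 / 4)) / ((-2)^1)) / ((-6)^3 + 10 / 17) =17 / 47606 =0.00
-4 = -4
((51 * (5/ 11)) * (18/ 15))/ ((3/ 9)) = 918/ 11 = 83.45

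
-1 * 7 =-7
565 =565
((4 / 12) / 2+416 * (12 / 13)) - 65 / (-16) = 18635 / 48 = 388.23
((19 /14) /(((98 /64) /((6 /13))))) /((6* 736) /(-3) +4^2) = -114 /405769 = -0.00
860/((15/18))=1032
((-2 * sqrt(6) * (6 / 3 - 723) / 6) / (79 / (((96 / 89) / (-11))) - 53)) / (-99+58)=0.02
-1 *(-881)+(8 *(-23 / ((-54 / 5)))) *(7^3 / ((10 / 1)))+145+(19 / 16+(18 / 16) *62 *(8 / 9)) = 722977 / 432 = 1673.56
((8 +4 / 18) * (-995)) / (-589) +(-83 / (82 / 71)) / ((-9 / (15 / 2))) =64139975 / 869364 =73.78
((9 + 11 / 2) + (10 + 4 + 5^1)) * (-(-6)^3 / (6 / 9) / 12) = 904.50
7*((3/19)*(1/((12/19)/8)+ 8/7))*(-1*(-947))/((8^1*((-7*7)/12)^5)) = -8542091520/5367029731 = -1.59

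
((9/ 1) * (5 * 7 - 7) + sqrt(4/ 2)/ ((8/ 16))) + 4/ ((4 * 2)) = 255.33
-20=-20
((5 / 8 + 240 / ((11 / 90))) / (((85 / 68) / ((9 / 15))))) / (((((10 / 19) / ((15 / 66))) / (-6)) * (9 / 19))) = -12480131 / 2420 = -5157.08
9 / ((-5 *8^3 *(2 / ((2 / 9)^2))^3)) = -1 / 18895680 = -0.00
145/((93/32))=4640/93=49.89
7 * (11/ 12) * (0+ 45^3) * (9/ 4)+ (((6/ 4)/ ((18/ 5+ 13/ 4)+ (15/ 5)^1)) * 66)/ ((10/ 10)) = 4146857055/ 3152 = 1315627.24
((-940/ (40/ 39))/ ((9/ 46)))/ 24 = -14053/ 72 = -195.18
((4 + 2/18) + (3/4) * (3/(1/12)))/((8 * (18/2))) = 35/81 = 0.43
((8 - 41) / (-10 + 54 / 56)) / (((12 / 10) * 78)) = 35 / 897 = 0.04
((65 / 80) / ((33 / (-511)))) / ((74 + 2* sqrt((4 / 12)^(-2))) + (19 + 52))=-6643 / 79728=-0.08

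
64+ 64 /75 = 4864 /75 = 64.85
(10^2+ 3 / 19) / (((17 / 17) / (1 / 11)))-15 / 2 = 61 / 38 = 1.61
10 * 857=8570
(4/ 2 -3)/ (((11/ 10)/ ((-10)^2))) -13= -1143/ 11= -103.91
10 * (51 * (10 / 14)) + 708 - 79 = 6953 / 7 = 993.29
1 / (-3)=-1 / 3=-0.33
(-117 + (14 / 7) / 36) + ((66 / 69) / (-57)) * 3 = -116.99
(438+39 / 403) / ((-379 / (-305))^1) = 4142205 / 11749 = 352.56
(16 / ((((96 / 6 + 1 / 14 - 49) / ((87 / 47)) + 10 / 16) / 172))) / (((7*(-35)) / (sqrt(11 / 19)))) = 1915392*sqrt(209) / 55609295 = 0.50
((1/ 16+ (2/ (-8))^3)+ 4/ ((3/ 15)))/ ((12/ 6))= 1283/ 128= 10.02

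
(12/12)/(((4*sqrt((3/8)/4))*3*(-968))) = -sqrt(6)/8712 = -0.00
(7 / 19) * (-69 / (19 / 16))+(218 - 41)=56169 / 361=155.59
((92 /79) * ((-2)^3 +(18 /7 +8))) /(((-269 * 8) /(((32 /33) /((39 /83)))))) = -61088 /21272251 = -0.00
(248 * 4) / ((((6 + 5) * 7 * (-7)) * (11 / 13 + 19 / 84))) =-154752 / 90167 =-1.72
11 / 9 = 1.22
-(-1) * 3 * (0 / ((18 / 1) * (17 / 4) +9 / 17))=0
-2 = -2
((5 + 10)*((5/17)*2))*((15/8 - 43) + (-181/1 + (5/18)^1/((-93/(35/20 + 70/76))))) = -353258075/180234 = -1960.00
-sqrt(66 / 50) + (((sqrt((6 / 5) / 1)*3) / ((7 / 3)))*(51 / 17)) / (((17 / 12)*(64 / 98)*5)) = -sqrt(33) / 5 + 567*sqrt(30) / 3400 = -0.24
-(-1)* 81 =81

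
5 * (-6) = -30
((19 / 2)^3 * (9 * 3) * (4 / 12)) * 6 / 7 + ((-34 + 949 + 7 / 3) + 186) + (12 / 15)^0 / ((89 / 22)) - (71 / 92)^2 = 122077216655 / 15819216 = 7717.02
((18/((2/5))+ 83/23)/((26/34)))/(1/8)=11696/23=508.52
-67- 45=-112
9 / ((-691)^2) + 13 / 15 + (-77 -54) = -932042777 / 7162215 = -130.13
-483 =-483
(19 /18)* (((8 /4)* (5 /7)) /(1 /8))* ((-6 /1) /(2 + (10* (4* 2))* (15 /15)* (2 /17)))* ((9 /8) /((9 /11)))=-17765 /2037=-8.72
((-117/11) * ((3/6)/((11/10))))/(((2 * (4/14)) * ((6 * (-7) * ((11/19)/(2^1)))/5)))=18525/5324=3.48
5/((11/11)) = 5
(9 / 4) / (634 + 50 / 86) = 387 / 109148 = 0.00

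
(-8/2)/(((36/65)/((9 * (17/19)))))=-1105/19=-58.16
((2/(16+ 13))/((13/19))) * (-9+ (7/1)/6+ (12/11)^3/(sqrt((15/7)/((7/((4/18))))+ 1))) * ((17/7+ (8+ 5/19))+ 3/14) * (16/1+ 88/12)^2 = -15907150/3393+ 2729260800 * sqrt(471)/78780559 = -3936.37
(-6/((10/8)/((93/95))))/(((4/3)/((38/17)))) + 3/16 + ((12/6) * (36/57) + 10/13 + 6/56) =-65259697/11757200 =-5.55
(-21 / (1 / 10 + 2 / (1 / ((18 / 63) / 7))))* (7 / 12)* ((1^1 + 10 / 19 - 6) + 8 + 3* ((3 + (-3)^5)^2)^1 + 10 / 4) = -78832381145 / 6764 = -11654698.57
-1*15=-15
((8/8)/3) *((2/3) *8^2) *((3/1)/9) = 128/27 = 4.74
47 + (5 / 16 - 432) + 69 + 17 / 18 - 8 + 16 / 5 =-230071 / 720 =-319.54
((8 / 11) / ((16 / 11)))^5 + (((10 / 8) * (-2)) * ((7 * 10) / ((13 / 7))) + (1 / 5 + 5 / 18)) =-1754471 / 18720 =-93.72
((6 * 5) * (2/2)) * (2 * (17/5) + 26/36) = 677/3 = 225.67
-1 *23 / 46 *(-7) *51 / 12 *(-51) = -6069 / 8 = -758.62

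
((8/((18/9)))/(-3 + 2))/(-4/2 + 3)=-4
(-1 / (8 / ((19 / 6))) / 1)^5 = -2476099 / 254803968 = -0.01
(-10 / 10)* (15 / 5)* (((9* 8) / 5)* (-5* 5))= 1080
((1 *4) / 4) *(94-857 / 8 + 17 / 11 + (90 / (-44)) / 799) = -814361 / 70312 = -11.58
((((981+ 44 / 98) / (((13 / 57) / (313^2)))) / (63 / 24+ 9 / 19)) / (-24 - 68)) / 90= -16431.61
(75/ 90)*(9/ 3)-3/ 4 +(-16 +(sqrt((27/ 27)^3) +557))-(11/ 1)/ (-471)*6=543.89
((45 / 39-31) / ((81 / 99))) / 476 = -1067 / 13923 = -0.08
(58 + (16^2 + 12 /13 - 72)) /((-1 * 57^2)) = -3158 /42237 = -0.07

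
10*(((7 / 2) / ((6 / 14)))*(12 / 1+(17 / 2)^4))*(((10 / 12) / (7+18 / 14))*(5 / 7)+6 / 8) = 2932884955 / 8352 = 351159.60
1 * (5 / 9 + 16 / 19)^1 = 239 / 171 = 1.40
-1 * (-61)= 61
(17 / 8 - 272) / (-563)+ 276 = 1245263 / 4504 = 276.48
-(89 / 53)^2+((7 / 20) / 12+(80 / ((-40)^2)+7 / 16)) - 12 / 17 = -8621557 / 2865180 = -3.01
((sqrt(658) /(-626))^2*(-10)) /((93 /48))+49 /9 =148578031 /27333351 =5.44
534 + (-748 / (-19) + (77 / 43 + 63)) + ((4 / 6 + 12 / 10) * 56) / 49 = 7846784 / 12255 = 640.29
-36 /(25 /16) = -576 /25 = -23.04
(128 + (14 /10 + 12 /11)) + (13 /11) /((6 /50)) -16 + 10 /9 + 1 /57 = 1180027 /9405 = 125.47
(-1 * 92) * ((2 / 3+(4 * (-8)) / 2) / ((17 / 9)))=746.82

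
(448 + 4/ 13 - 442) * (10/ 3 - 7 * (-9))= 16318/ 39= 418.41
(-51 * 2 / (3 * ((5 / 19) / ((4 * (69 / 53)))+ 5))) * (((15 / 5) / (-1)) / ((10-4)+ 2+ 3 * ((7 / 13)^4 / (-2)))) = 30553872336 / 11912237905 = 2.56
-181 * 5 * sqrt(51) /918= -905 * sqrt(51) /918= -7.04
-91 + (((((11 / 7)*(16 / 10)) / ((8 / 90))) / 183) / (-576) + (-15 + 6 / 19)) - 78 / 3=-102562193 / 778848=-131.68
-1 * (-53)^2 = -2809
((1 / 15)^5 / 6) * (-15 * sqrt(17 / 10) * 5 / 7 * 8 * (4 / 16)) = -sqrt(170) / 2126250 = -0.00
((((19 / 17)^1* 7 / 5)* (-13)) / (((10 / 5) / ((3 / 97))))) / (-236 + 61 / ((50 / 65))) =5187 / 2583983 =0.00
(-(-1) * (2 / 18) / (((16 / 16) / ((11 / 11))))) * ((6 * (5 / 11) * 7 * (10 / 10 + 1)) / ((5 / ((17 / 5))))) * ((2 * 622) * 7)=4145008 / 165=25121.26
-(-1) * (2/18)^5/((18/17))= 17/1062882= 0.00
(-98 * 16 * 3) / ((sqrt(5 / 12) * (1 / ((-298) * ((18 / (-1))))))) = -50464512 * sqrt(15) / 5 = -39089642.91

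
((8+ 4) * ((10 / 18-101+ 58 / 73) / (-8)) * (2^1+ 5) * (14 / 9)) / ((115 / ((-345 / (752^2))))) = -1604015 / 185768064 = -0.01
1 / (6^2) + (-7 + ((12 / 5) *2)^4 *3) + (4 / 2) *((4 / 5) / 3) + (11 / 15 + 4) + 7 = 35950933 / 22500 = 1597.82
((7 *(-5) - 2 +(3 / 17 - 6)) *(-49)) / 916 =8918 / 3893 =2.29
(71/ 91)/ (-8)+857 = 623825/ 728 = 856.90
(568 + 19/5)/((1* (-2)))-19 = -3049/10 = -304.90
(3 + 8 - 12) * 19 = -19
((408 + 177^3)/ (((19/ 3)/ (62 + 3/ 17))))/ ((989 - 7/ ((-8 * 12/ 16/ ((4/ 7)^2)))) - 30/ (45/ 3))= 12734130339/ 230945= 55139.23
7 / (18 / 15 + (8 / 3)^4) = 2835 / 20966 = 0.14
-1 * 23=-23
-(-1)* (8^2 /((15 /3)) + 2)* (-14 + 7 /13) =-2590 /13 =-199.23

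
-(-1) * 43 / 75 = 43 / 75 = 0.57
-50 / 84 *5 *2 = -125 / 21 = -5.95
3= 3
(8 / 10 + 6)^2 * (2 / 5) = 2312 / 125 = 18.50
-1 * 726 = -726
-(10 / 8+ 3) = -17 / 4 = -4.25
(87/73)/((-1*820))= -87/59860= -0.00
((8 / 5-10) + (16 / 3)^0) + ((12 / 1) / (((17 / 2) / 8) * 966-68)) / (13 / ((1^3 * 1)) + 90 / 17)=-5189177 / 701305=-7.40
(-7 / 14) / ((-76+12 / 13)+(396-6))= -0.00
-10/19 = -0.53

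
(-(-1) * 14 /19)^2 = 196 /361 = 0.54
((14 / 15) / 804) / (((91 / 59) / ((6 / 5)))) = 59 / 65325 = 0.00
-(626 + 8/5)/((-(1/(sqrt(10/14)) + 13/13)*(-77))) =1569/77-1569*sqrt(35)/385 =-3.73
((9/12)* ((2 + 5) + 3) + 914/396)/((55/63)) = 6797/605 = 11.23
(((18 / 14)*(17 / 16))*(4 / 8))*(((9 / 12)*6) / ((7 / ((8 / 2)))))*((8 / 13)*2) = 1377 / 637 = 2.16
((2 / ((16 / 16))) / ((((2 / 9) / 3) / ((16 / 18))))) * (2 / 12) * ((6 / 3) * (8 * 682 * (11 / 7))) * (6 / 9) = 960256 / 21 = 45726.48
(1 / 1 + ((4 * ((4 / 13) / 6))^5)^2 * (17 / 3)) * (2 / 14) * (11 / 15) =268633601601043921 / 2564227916835354315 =0.10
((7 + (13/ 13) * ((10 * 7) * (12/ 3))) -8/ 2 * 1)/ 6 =283/ 6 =47.17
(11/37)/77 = 1/259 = 0.00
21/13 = 1.62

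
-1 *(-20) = 20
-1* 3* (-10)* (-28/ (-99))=280/ 33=8.48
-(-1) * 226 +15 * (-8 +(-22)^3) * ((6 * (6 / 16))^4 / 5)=-6552631 / 8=-819078.88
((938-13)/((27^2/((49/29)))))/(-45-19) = -45325/1353024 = -0.03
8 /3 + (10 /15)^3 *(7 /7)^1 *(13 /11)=896 /297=3.02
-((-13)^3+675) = 1522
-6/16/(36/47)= -47/96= -0.49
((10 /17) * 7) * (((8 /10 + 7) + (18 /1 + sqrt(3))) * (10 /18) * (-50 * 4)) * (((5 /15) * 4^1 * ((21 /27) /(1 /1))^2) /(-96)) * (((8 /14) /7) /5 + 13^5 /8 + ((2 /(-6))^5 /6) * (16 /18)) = 4911912.91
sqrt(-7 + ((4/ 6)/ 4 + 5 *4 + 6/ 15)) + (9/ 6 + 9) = sqrt(12210)/ 30 + 21/ 2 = 14.18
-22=-22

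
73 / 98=0.74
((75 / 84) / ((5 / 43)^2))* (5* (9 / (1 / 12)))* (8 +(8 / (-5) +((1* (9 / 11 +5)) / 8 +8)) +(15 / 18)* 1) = 87648147 / 154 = 569143.81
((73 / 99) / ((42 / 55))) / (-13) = -365 / 4914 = -0.07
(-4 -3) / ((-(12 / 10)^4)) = 4375 / 1296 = 3.38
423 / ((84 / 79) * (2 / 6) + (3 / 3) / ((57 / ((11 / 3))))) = 5714307 / 5657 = 1010.13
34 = 34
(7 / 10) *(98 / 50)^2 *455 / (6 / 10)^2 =3398.75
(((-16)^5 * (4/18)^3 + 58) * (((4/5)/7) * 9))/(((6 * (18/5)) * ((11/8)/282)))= -6276437152/56133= -111813.68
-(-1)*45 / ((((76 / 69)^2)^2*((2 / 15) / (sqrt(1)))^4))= 51638535028125 / 533794816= 96738.55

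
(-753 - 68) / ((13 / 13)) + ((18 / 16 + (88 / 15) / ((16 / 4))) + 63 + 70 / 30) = -30123 / 40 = -753.08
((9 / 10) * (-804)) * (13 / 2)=-23517 / 5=-4703.40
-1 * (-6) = 6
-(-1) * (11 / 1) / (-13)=-11 / 13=-0.85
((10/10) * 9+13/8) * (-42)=-1785/4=-446.25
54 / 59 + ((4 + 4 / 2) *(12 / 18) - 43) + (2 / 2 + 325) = 16987 / 59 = 287.92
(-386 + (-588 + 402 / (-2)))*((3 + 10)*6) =-91650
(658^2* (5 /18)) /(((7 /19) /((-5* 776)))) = -11399323600 /9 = -1266591511.11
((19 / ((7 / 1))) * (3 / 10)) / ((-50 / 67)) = -3819 / 3500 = -1.09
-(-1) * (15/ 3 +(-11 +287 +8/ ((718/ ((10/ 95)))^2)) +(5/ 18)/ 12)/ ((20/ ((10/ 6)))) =2824177216469/ 120595498272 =23.42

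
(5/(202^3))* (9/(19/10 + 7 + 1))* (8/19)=50/215332909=0.00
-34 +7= -27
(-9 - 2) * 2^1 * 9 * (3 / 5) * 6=-3564 / 5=-712.80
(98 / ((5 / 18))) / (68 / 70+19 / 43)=176988 / 709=249.63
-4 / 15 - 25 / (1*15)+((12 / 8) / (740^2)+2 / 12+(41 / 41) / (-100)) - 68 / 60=-3187029 / 1095200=-2.91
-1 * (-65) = 65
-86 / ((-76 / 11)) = 473 / 38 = 12.45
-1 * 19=-19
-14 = -14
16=16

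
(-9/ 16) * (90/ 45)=-9/ 8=-1.12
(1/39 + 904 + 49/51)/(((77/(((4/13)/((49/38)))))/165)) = 456004560/985439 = 462.74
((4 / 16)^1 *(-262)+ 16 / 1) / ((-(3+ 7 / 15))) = 14.28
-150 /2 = -75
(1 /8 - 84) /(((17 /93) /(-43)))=2683329 /136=19730.36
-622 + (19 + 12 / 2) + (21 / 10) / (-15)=-29857 / 50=-597.14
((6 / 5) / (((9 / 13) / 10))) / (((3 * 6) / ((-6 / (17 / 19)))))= -988 / 153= -6.46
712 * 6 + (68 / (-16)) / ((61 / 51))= 1041501 / 244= 4268.45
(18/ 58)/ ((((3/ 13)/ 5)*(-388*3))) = -65/ 11252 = -0.01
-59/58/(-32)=59/1856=0.03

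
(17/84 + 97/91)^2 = 1918225/1192464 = 1.61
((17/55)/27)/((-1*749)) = -17/1112265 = -0.00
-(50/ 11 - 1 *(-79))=-919/ 11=-83.55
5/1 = 5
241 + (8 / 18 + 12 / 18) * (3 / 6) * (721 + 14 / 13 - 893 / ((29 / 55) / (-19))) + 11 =18530.26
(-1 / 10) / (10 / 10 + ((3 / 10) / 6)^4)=-16000 / 160001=-0.10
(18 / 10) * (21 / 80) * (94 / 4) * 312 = 346437 / 100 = 3464.37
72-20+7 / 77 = 573 / 11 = 52.09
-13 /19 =-0.68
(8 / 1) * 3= 24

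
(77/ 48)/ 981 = 77/ 47088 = 0.00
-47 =-47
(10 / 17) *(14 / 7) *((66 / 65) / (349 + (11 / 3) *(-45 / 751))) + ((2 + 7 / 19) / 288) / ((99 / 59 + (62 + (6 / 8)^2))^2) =364777322817988 / 106442608378835443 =0.00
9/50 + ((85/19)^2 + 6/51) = 20.31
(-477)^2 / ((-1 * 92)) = -227529 / 92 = -2473.14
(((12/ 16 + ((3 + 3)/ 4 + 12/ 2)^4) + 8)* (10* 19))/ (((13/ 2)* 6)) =370975/ 24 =15457.29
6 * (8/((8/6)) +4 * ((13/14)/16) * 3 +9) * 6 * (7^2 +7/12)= 28018.12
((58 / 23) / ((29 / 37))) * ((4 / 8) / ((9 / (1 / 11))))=37 / 2277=0.02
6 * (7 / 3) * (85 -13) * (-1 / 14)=-72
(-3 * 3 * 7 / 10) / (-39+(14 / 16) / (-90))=0.16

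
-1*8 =-8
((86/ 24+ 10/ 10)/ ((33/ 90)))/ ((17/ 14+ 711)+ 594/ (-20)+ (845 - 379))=875/ 80396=0.01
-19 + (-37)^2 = 1350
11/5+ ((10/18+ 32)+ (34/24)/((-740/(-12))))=46325/1332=34.78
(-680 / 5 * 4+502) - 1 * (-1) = -41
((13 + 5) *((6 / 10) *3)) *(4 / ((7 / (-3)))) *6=-11664 / 35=-333.26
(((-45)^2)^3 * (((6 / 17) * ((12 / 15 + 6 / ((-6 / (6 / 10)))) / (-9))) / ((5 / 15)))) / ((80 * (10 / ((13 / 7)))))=-863591625 / 1904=-453567.03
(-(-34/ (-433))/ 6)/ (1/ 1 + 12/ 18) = -17/ 2165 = -0.01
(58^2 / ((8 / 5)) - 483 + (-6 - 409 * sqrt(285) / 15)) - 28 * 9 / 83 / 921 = 82227019 / 50962 - 409 * sqrt(285) / 15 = 1153.18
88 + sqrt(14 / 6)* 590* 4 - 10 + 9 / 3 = 81 + 2360* sqrt(21) / 3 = 3685.96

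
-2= -2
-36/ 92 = -9/ 23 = -0.39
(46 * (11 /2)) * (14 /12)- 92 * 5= -164.83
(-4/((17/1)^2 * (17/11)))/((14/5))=-110/34391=-0.00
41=41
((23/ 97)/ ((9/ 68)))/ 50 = 782/ 21825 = 0.04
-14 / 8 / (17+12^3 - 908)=-7 / 3348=-0.00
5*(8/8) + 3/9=16/3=5.33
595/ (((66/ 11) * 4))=595/ 24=24.79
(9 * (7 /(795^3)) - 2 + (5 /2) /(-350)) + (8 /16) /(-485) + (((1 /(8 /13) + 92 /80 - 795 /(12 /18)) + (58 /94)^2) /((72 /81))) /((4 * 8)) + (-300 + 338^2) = 19533439662309018300371 /171496127959296000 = 113900.18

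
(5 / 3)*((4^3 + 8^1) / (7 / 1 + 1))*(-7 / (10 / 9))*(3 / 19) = -567 / 38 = -14.92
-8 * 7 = -56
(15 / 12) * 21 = 105 / 4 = 26.25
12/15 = 4/5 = 0.80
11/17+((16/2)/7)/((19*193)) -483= -210485664/436373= -482.35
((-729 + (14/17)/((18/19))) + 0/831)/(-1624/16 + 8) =222808/28611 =7.79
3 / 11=0.27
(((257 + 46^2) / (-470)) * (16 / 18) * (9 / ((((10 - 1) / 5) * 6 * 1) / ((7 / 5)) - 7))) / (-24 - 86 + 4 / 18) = 149499 / 290225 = 0.52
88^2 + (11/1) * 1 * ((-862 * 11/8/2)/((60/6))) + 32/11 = 6243619/880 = 7095.02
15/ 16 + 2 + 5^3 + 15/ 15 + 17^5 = 22719775/ 16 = 1419985.94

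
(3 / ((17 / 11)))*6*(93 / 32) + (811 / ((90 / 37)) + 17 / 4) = 4547287 / 12240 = 371.51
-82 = -82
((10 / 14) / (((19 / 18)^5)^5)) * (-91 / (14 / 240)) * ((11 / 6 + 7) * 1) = -1659708619633979909965763046486835200 / 651535469817792626756267271963493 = -2547.38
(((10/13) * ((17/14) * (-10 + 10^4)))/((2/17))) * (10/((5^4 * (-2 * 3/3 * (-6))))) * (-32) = -1539792/455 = -3384.16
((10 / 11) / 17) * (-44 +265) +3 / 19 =2503 / 209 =11.98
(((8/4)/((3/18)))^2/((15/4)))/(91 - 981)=-96/2225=-0.04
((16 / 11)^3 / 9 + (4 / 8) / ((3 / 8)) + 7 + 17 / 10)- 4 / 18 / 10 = 10.35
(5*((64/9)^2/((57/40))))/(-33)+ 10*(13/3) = 5783110/152361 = 37.96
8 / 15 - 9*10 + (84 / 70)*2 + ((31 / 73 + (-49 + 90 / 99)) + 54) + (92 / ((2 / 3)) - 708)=-650.73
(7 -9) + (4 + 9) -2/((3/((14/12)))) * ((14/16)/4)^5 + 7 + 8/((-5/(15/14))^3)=1856291487929/103582531584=17.92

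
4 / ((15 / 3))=4 / 5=0.80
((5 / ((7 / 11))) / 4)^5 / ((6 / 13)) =6542696875 / 103262208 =63.36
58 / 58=1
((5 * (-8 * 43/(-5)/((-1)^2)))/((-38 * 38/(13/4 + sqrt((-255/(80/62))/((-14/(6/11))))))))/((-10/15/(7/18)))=43 * sqrt(81158)/31768 + 3913/8664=0.84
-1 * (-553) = 553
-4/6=-2/3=-0.67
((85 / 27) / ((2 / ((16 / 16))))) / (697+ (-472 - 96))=0.01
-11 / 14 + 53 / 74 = -18 / 259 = -0.07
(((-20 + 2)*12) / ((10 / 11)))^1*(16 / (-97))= 19008 / 485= 39.19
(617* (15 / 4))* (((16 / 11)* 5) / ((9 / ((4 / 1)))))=246800 / 33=7478.79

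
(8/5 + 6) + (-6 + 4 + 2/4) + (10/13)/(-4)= 384/65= 5.91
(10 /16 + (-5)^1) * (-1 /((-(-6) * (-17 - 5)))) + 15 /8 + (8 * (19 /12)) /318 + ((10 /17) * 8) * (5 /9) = 12833431 /2854368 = 4.50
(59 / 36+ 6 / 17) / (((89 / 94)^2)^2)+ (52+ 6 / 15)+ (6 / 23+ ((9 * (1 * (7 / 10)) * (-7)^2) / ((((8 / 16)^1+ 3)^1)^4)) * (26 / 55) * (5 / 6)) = 4755967714554404 / 85004129240415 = 55.95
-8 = -8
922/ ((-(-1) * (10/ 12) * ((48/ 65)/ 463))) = 2774759/ 4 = 693689.75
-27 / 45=-3 / 5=-0.60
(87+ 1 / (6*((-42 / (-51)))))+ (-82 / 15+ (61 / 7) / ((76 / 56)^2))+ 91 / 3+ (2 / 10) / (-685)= 116.80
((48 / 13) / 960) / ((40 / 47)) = 47 / 10400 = 0.00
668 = 668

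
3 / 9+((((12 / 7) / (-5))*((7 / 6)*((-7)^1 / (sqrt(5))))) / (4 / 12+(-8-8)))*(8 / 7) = 0.24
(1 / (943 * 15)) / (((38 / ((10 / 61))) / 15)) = 5 / 1092937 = 0.00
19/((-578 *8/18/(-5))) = 855/2312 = 0.37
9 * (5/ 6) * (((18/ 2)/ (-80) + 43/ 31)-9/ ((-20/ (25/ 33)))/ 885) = 9.56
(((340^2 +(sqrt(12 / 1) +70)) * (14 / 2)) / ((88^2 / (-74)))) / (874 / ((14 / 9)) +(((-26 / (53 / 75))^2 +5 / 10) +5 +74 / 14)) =-294537287695 / 73330600904 - 5092717 * sqrt(3) / 73330600904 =-4.02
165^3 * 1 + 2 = 4492127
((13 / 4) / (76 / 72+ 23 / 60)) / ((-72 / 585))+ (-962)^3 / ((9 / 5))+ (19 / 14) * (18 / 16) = -18446542719667 / 37296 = -494598421.27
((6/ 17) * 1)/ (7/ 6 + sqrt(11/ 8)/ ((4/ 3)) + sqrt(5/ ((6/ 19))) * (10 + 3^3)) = 288/ (17 * (9 * sqrt(22) + 56 + 296 * sqrt(570))) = 0.00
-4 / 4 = -1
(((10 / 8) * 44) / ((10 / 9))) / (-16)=-99 / 32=-3.09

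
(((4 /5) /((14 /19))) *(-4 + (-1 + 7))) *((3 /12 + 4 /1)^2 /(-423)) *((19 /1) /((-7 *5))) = 104329 /2072700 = 0.05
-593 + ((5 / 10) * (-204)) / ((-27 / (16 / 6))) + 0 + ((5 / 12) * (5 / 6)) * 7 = -125387 / 216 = -580.50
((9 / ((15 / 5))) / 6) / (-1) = -1 / 2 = -0.50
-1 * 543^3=-160103007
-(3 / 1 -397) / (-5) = -394 / 5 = -78.80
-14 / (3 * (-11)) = 14 / 33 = 0.42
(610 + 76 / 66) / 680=2521 / 2805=0.90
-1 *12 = -12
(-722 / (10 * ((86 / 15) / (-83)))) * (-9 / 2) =-809001 / 172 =-4703.49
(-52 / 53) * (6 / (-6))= 52 / 53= 0.98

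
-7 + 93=86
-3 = -3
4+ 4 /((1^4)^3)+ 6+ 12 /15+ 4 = 94 /5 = 18.80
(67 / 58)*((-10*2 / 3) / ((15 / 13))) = -1742 / 261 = -6.67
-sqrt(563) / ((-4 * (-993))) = -sqrt(563) / 3972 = -0.01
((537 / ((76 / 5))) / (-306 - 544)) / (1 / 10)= -537 / 1292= -0.42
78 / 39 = 2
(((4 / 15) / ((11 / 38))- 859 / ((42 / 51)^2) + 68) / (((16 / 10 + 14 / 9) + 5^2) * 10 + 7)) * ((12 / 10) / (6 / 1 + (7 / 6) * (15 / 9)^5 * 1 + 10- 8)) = -254123952183 / 1173683050925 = -0.22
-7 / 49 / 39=-1 / 273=-0.00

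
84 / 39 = 28 / 13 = 2.15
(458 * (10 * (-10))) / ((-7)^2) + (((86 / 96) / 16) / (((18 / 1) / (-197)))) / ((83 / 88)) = -6573385069 / 7027776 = -935.34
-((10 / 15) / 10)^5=-1 / 759375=-0.00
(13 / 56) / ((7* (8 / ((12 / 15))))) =13 / 3920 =0.00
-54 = -54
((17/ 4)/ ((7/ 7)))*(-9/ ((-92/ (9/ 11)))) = 1377/ 4048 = 0.34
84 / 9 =28 / 3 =9.33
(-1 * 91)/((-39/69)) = 161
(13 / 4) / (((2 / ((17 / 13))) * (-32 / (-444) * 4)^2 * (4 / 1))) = 209457 / 32768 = 6.39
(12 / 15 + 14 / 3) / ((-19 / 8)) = -656 / 285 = -2.30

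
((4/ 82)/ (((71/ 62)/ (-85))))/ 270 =-1054/ 78597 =-0.01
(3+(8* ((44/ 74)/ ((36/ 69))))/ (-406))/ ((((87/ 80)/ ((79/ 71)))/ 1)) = 424027760/ 139186341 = 3.05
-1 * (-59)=59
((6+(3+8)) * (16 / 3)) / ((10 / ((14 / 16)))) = 119 / 15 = 7.93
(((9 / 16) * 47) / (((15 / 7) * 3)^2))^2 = 5303809 / 12960000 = 0.41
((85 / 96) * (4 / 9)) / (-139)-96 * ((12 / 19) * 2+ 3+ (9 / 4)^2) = -510709855 / 570456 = -895.27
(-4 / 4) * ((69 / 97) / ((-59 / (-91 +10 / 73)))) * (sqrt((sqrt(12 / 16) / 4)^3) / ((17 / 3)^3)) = -12357279 * sqrt(2) * 3^(3 / 4) / 65681543264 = -0.00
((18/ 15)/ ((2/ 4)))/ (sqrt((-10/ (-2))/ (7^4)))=588 * sqrt(5)/ 25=52.59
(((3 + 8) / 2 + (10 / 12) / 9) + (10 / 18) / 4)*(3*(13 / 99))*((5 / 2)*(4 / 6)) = 40235 / 10692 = 3.76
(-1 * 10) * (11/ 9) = -110/ 9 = -12.22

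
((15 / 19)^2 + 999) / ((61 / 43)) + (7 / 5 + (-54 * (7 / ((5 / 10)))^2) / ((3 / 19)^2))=-46665796373 / 110105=-423829.95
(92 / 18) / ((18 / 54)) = 46 / 3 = 15.33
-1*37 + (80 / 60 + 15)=-20.67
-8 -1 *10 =-18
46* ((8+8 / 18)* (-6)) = -2330.67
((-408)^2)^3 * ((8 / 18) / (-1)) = -2050116119691264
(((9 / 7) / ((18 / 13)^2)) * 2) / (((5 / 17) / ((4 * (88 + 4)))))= 528632 / 315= 1678.20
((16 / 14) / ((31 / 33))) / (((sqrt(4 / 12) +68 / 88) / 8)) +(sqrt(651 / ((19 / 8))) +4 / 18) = -1022208* sqrt(3) / 83111 +2* sqrt(24738) / 19 +21493198 / 747999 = 23.99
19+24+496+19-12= 546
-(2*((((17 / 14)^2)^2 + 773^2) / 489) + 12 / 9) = -22967281201 / 9392712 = -2445.22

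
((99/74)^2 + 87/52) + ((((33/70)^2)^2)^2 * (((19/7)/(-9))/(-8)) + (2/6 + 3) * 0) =1989614797445666429607/574538515023200000000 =3.46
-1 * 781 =-781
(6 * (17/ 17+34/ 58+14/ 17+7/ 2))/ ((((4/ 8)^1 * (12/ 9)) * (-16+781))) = 5827/ 83810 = 0.07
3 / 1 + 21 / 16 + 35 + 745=12549 / 16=784.31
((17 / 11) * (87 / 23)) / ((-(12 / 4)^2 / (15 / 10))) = -493 / 506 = -0.97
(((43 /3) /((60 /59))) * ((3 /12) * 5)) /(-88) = -2537 /12672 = -0.20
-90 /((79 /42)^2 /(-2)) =50.88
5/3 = 1.67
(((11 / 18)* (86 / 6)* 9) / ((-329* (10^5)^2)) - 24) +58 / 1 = 671159999999527 / 19740000000000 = 34.00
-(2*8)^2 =-256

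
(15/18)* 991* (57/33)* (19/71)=1788755/4686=381.72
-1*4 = -4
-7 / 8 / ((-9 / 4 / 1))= 7 / 18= 0.39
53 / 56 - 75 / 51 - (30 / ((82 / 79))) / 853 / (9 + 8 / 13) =-439221287 / 832357400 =-0.53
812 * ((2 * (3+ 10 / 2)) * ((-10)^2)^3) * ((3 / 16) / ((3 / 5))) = 4060000000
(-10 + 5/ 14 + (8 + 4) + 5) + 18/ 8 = 269/ 28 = 9.61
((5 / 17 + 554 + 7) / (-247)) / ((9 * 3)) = -734 / 8721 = -0.08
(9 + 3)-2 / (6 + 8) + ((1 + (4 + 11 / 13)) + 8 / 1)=2339 / 91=25.70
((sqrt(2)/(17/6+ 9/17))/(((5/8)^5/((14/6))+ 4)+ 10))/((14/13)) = 21725184 * sqrt(2)/1104679177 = 0.03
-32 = -32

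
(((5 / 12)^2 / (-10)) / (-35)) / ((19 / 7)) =1 / 5472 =0.00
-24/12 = -2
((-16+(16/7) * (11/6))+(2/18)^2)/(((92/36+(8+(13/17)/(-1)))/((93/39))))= -3525103/1226862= -2.87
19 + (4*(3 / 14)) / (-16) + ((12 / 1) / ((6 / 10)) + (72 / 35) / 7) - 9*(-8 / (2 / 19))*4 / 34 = 3988767 / 33320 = 119.71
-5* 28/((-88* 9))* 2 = 0.35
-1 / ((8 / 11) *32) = -11 / 256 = -0.04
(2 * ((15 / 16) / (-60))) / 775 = -1 / 24800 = -0.00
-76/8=-19/2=-9.50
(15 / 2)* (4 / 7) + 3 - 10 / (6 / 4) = 0.62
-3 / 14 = -0.21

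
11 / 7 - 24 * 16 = -2677 / 7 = -382.43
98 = 98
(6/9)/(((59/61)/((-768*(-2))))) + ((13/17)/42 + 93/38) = 1061.18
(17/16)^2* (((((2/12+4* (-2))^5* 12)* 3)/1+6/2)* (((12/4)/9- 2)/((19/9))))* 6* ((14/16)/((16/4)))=2319818191285/1867776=1242021.63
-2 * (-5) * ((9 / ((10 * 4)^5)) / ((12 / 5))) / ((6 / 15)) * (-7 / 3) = -7 / 3276800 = -0.00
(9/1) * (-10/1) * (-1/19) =90/19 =4.74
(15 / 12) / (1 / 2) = 5 / 2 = 2.50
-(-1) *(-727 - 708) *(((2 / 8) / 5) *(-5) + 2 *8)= -90405 / 4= -22601.25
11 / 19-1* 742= -14087 / 19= -741.42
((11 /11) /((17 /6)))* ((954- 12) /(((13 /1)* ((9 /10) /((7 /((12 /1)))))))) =10990 /663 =16.58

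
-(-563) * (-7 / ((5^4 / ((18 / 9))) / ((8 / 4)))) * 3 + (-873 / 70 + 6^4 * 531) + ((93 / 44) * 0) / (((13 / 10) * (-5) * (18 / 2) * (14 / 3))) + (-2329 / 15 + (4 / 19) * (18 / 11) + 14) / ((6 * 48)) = 688087.37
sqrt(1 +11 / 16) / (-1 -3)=-3 * sqrt(3) / 16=-0.32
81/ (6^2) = 2.25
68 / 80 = 17 / 20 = 0.85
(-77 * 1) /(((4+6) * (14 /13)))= -143 /20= -7.15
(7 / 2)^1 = 7 / 2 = 3.50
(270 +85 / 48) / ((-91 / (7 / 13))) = -13045 / 8112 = -1.61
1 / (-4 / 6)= -3 / 2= -1.50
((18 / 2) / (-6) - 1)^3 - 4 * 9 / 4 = -197 / 8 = -24.62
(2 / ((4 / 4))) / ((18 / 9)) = 1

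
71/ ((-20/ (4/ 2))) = -71/ 10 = -7.10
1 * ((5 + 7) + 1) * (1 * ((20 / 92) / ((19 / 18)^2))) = 21060 / 8303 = 2.54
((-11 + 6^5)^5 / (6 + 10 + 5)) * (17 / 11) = 2077515352382993520.02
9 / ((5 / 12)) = 21.60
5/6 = 0.83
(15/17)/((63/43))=215/357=0.60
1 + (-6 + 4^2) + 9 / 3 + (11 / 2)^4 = 14865 / 16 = 929.06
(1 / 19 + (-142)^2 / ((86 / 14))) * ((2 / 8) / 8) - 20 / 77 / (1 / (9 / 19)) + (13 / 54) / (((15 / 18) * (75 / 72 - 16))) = 1110474648523 / 10840478880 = 102.44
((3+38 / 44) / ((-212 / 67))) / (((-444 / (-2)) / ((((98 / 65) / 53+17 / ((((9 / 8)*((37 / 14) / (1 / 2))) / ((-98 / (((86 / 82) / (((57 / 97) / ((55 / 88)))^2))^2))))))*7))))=2069171628827354320595459 / 270045116403151281621000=7.66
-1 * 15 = -15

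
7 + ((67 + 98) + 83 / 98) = 16939 / 98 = 172.85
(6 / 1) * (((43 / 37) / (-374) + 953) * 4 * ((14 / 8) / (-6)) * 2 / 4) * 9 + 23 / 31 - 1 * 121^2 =-38316023411 / 857956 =-44659.66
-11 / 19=-0.58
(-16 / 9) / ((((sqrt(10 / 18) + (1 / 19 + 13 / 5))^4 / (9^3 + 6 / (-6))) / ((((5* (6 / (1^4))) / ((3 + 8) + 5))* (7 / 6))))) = -9029686663016663696325000 / 76789143451365531528241 + 3308934947959035486000000* sqrt(5) / 76789143451365531528241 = -21.24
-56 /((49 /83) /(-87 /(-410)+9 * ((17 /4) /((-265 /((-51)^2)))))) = 2706937266 /76055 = 35591.84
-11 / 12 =-0.92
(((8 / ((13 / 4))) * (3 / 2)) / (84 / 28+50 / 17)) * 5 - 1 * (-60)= 63.11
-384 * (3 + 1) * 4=-6144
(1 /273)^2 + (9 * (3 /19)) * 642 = 1291885705 /1416051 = 912.32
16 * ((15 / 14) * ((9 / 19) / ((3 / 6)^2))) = 4320 / 133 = 32.48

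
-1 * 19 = -19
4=4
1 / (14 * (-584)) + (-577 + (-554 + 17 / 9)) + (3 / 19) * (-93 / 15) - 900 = -2030.09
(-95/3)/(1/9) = -285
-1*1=-1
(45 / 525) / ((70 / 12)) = 18 / 1225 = 0.01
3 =3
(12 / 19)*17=204 / 19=10.74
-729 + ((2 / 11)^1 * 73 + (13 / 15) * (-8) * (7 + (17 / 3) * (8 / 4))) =-83441 / 99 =-842.84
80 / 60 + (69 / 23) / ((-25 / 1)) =91 / 75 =1.21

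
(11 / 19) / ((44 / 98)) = 49 / 38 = 1.29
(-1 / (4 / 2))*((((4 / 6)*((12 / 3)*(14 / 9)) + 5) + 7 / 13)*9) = -1700 / 39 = -43.59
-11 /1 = -11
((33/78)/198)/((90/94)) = 47/21060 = 0.00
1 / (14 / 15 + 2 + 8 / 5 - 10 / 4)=30 / 61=0.49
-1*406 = -406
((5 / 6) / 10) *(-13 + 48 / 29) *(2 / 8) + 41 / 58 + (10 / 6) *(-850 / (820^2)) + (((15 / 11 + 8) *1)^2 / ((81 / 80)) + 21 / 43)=28780006703629 / 328718796912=87.55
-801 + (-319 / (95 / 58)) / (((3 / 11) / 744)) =-50549551 / 95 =-532100.54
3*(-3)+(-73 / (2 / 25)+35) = -1773 / 2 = -886.50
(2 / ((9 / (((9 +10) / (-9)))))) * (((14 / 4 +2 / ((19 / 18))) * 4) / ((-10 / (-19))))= -1558 / 81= -19.23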